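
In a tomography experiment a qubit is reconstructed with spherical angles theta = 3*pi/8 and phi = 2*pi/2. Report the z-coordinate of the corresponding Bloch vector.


theta = 1.1781, phi = 3.1416
r_z = cos(theta) = 0.3827

0.3827


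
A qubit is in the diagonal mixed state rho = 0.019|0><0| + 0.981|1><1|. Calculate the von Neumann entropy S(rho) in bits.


S = -p*log2(p) - (1-p)*log2(1-p)
p = 0.0190, 1-p = 0.9810
= -0.0190 * log2(0.0190) - 0.9810 * log2(0.9810)
= -(-0.1086) - (-0.0271)
= 0.1358

0.1358


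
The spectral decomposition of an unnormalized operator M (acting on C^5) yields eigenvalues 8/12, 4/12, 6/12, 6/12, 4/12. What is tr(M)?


tr(M) = sum of eigenvalues
= 8/12 + 4/12 + 6/12 + 6/12 + 4/12
= 28/12
= 2.3333

2.3333


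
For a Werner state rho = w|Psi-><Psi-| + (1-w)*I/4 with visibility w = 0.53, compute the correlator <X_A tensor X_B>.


|Psi-> = (|01> - |10>)/sqrt(2)
For the pure Bell state, <X_A X_B> = -1 (Bell-state Pauli correlator).
The maximally-mixed part I/4 has tr(I/4 * P tensor P) = 0 for any traceless Pauli P.
So <X_A X_B>_rho = w * (-1) + (1 - w) * 0
= 0.53 * (-1)
= -0.5300

-0.5300


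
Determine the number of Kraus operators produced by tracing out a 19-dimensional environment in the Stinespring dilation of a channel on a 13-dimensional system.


Tracing out the environment in an orthonormal basis {|i>_E} gives Kraus operators K_i = <i|_E U |0>_E.
Number of Kraus operators = dim(H_env) = d_env
= 19

19


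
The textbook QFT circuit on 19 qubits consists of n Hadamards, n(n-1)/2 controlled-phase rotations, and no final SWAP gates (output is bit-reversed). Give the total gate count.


Hadamard gates: 19
Controlled rotations: n*(n-1)/2 = 19*18/2 = 171
SWAP gates: 0 (omitted)
Total = 19 + 171
= 190

190


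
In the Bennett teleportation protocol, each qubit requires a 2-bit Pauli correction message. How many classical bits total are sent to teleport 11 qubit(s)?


Quantum teleportation requires 2 classical bits per qubit teleported.
11 qubit(s) -> 2 * 11 = 22 classical bits

22


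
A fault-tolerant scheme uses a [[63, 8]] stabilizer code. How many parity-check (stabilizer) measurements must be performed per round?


For an [[n,k]] stabilizer code:
Number of stabilizer generators = n - k
= 63 - 8
= 55

55


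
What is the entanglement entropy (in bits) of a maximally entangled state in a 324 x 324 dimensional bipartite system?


For a maximally entangled state in d x d:
S = log2(d) = log2(324)
= 8.3399

8.3399


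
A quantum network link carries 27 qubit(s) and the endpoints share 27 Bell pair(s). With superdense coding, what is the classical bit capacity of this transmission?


Superdense coding allows 2 classical bits per shared entangled pair.
27 pair(s) -> 2 * 27 = 54 classical bits

54


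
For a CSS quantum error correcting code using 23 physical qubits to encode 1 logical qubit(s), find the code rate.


Code rate R = k/n
= 1/23
= 0.0435

0.0435


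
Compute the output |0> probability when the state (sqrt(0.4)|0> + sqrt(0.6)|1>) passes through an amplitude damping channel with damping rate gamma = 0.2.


For amplitude damping with parameter gamma on state sqrt(a)|0> + sqrt(b)|1>:
alpha^2 = 0.4, beta^2 = 0.6
P(|0>) = alpha^2 + gamma * beta^2
= 0.4 + 0.2 * 0.6
= 0.4 + 0.1200
= 0.5200

0.5200


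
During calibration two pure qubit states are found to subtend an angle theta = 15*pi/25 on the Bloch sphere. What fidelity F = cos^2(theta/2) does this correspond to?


For states separated by angle theta on Bloch sphere:
F = cos^2(theta/2)
theta = 15*pi/25 = 1.8850
theta/2 = 0.9425
cos(theta/2) = 0.5878
F = 0.3455

0.3455


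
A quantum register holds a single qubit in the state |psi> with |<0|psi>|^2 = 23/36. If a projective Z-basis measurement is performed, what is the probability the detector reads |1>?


|alpha|^2 = 23/36 = 0.6389
|beta|^2 = 1 - 23/36 = 13/36 = 0.3611
P(|1>) = |beta|^2 = 0.3611

0.3611


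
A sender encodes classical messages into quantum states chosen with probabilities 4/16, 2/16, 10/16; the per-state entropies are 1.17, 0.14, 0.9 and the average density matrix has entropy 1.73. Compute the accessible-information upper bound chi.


chi = S(rho) - sum_i p_i * S(rho_i)
Weighted entropy = 4/16 * 1.17 + 2/16 * 0.14 + 10/16 * 0.9
= 0.8725
chi = 1.73 - 0.8725
= 0.8575

0.8575


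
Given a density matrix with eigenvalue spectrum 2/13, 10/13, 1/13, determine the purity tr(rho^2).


tr(rho^2) = sum of eigenvalues squared
= (2/13)^2 + (10/13)^2 + (1/13)^2
= (4 + 100 + 1) / 169
= 105/169
= 0.6213

0.6213


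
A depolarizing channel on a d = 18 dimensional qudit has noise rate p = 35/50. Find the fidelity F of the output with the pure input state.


F = (1-p) + p/d
= (1 - 0.7000) + 0.7000/18
= 0.3000 + 0.0389
= 0.3389

0.3389


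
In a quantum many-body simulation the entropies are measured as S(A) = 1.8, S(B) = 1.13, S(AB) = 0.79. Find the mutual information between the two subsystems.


I(A:B) = S(A) + S(B) - S(AB)
= 1.8 + 1.13 - 0.79
= 2.1400

2.1400


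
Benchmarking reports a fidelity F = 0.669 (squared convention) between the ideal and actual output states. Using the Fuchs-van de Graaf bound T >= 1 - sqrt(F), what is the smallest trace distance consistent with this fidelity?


Fuchs-van de Graaf (squared-fidelity convention): 1 - sqrt(F) <= T <= sqrt(1 - F).
Lower bound: T >= 1 - sqrt(F)
sqrt(F) = sqrt(0.669) = 0.8179
T >= 1 - 0.8179
T >= 0.1821

0.1821


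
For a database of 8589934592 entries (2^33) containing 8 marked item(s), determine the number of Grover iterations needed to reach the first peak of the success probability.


After j Grover iterations the success probability is P(j) = sin^2((2j+1)*theta), where sin(theta) = sqrt(k/N).
N = 2^33 = 8589934592, k = 8
sin(theta) = sqrt(k/N) = 3.051757812e-05
theta = arcsin(sqrt(k/N)) = 3.051757813e-05 rad
P(j) reaches its first maximum when (2j+1)*theta is as close as possible to pi/2, i.e. j = round(pi/(4*theta) - 1/2).
pi/(4*theta) - 1/2 = 25735.4270
(For comparison, the common estimate pi/4 * sqrt(N/k) = 25735.9270; the exact maximiser is used here.)
Optimal iterations = 25735

25735


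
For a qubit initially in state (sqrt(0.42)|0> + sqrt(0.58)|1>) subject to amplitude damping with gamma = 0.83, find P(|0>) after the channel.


For amplitude damping with parameter gamma on state sqrt(a)|0> + sqrt(b)|1>:
alpha^2 = 0.42, beta^2 = 0.58
P(|0>) = alpha^2 + gamma * beta^2
= 0.42 + 0.83 * 0.58
= 0.42 + 0.4814
= 0.9014

0.9014


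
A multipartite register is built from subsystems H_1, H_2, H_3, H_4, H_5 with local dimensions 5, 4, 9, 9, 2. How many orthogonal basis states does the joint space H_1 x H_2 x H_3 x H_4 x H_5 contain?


dim(H_1 x H_2 x H_3 x H_4 x H_5) = 5 * 4 * 9 * 9 * 2
= 20 * 9 * 9 * 2
= 180 * 9 * 2
= 1620 * 2
= 3240

3240


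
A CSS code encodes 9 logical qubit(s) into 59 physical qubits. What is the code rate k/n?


Code rate R = k/n
= 9/59
= 0.1525

0.1525


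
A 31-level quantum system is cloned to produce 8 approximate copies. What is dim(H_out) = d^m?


Output space = H^(tensor 8) where dim(H) = 31
dim = 31^8
= 961 (after 2 factors)
= 29791 (after 3 factors)
= 923521 (after 4 factors)
= 28629151 (after 5 factors)
= 887503681 (after 6 factors)
= 27512614111 (after 7 factors)
= 852891037441 (after 8 factors)
= 852891037441

852891037441


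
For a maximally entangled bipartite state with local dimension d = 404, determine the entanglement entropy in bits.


For a maximally entangled state in d x d:
S = log2(d) = log2(404)
= 8.6582

8.6582


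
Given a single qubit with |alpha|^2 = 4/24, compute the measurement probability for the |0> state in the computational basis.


|alpha|^2 = 4/24 = 0.1667
|beta|^2 = 1 - 4/24 = 20/24 = 0.8333
P(|0>) = |alpha|^2 = 0.1667

0.1667


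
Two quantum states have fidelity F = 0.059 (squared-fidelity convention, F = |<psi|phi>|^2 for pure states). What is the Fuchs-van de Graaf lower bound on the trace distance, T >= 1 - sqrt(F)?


Fuchs-van de Graaf (squared-fidelity convention): 1 - sqrt(F) <= T <= sqrt(1 - F).
Lower bound: T >= 1 - sqrt(F)
sqrt(F) = sqrt(0.059) = 0.2429
T >= 1 - 0.2429
T >= 0.7571

0.7571


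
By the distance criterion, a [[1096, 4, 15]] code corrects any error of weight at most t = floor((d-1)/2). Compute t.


Code parameters: [[1096, 4, 15]], distance d = 15.
Number of correctable errors = floor((d-1)/2)
= floor((15 - 1)/2)
= floor(14/2)
= 7

7


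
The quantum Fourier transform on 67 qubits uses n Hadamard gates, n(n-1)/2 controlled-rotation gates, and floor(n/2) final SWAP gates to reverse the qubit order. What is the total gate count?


Hadamard gates: 67
Controlled rotations: n*(n-1)/2 = 67*66/2 = 2211
SWAP gates: floor(n/2) = floor(67/2) = 33
Total = 67 + 2211 + 33
= 2311

2311


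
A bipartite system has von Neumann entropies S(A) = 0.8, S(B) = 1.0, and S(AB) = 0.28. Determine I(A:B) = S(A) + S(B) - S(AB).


I(A:B) = S(A) + S(B) - S(AB)
= 0.8 + 1.0 - 0.28
= 1.5200

1.5200


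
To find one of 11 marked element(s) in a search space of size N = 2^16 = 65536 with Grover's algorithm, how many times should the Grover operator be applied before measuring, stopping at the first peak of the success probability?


After j Grover iterations the success probability is P(j) = sin^2((2j+1)*theta), where sin(theta) = sqrt(k/N).
N = 2^16 = 65536, k = 11
sin(theta) = sqrt(k/N) = 0.01295556559
theta = arcsin(sqrt(k/N)) = 0.01295592804 rad
P(j) reaches its first maximum when (2j+1)*theta is as close as possible to pi/2, i.e. j = round(pi/(4*theta) - 1/2).
pi/(4*theta) - 1/2 = 60.1208
(For comparison, the common estimate pi/4 * sqrt(N/k) = 60.6225; the exact maximiser is used here.)
Optimal iterations = 60

60


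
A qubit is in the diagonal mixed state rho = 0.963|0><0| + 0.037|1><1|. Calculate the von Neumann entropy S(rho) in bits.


S = -p*log2(p) - (1-p)*log2(1-p)
p = 0.9630, 1-p = 0.0370
= -0.9630 * log2(0.9630) - 0.0370 * log2(0.0370)
= -(-0.0524) - (-0.1760)
= 0.2284

0.2284


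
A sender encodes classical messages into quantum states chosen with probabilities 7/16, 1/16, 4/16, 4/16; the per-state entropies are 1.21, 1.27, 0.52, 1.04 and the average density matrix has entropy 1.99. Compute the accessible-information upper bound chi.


chi = S(rho) - sum_i p_i * S(rho_i)
Weighted entropy = 7/16 * 1.21 + 1/16 * 1.27 + 4/16 * 0.52 + 4/16 * 1.04
= 0.9987
chi = 1.99 - 0.9987
= 0.9913

0.9913


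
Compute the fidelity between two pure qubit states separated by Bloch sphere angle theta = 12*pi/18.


For states separated by angle theta on Bloch sphere:
F = cos^2(theta/2)
theta = 12*pi/18 = 2.0944
theta/2 = 1.0472
cos(theta/2) = 0.5000
F = 0.2500

0.2500


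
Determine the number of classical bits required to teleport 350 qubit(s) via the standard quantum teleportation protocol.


Quantum teleportation requires 2 classical bits per qubit teleported.
350 qubit(s) -> 2 * 350 = 700 classical bits

700


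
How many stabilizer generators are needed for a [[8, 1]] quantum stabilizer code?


For an [[n,k]] stabilizer code:
Number of stabilizer generators = n - k
= 8 - 1
= 7

7


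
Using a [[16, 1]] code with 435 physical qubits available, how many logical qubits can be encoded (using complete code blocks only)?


Each code block uses 16 physical qubits for 1 logical qubit(s).
Number of complete blocks = floor(435 / 16) = 27
Logical qubits = 27 * 1
= 27

27


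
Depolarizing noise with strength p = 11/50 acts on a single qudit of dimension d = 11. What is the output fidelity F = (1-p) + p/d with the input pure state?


F = (1-p) + p/d
= (1 - 0.2200) + 0.2200/11
= 0.7800 + 0.0200
= 0.8000

0.8000


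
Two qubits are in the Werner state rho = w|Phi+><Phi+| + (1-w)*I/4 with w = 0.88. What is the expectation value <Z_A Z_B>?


|Phi+> = (|00> + |11>)/sqrt(2)
For the pure Bell state, <Z_A Z_B> = +1 (Bell-state Pauli correlator).
The maximally-mixed part I/4 has tr(I/4 * P tensor P) = 0 for any traceless Pauli P.
So <Z_A Z_B>_rho = w * (+1) + (1 - w) * 0
= 0.88 * (+1)
= 0.8800

0.8800


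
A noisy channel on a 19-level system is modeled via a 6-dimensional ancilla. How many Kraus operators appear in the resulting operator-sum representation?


Tracing out the environment in an orthonormal basis {|i>_E} gives Kraus operators K_i = <i|_E U |0>_E.
Number of Kraus operators = dim(H_env) = d_env
= 6

6


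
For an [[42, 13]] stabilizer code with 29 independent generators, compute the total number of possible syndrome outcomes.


Each stabilizer generator gives a binary (+1 or -1) measurement outcome.
With 29 independent generators:
Total syndromes = 2^29
= 536870912

536870912


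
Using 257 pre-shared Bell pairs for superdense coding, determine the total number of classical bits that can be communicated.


Superdense coding allows 2 classical bits per shared entangled pair.
257 pair(s) -> 2 * 257 = 514 classical bits

514


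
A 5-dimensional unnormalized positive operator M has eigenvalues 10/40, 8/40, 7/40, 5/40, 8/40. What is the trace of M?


tr(M) = sum of eigenvalues
= 10/40 + 8/40 + 7/40 + 5/40 + 8/40
= 38/40
= 0.9500

0.9500


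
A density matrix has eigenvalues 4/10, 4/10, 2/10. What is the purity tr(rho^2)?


tr(rho^2) = sum of eigenvalues squared
= (4/10)^2 + (4/10)^2 + (2/10)^2
= (16 + 16 + 4) / 100
= 36/100
= 0.3600

0.3600


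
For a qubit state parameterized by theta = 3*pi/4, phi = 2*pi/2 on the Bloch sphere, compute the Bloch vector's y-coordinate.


theta = 2.3562, phi = 3.1416
r_y = sin(theta)*sin(phi) = 0.7071 * 0.0000
r_y = 0.0000

0.0000


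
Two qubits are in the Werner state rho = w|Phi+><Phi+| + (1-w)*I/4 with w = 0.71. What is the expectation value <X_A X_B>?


|Phi+> = (|00> + |11>)/sqrt(2)
For the pure Bell state, <X_A X_B> = +1 (Bell-state Pauli correlator).
The maximally-mixed part I/4 has tr(I/4 * P tensor P) = 0 for any traceless Pauli P.
So <X_A X_B>_rho = w * (+1) + (1 - w) * 0
= 0.71 * (+1)
= 0.7100

0.7100


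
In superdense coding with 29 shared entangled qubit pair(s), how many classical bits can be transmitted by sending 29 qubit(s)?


Superdense coding allows 2 classical bits per shared entangled pair.
29 pair(s) -> 2 * 29 = 58 classical bits

58


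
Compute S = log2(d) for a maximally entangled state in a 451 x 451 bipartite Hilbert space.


For a maximally entangled state in d x d:
S = log2(d) = log2(451)
= 8.8170

8.8170


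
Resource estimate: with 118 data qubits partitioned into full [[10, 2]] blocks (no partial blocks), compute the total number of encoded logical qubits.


Each code block uses 10 physical qubits for 2 logical qubit(s).
Number of complete blocks = floor(118 / 10) = 11
Logical qubits = 11 * 2
= 22

22


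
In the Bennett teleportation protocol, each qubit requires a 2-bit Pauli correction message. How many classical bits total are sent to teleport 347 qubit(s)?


Quantum teleportation requires 2 classical bits per qubit teleported.
347 qubit(s) -> 2 * 347 = 694 classical bits

694


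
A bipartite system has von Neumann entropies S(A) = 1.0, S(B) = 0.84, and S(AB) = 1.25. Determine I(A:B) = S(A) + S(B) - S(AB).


I(A:B) = S(A) + S(B) - S(AB)
= 1.0 + 0.84 - 1.25
= 0.5900

0.5900


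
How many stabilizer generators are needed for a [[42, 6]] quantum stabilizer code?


For an [[n,k]] stabilizer code:
Number of stabilizer generators = n - k
= 42 - 6
= 36

36


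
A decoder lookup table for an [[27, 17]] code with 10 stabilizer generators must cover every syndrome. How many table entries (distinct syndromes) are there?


Each stabilizer generator gives a binary (+1 or -1) measurement outcome.
With 10 independent generators:
Total syndromes = 2^10
= 1024

1024


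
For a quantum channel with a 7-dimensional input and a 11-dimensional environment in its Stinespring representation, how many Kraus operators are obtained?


Tracing out the environment in an orthonormal basis {|i>_E} gives Kraus operators K_i = <i|_E U |0>_E.
Number of Kraus operators = dim(H_env) = d_env
= 11

11


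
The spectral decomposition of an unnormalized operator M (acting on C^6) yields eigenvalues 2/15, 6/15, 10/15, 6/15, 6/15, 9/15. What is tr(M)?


tr(M) = sum of eigenvalues
= 2/15 + 6/15 + 10/15 + 6/15 + 6/15 + 9/15
= 39/15
= 2.6000

2.6000


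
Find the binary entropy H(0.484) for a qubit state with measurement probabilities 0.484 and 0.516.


S = -p*log2(p) - (1-p)*log2(1-p)
p = 0.4840, 1-p = 0.5160
= -0.4840 * log2(0.4840) - 0.5160 * log2(0.5160)
= -(-0.5067) - (-0.4926)
= 0.9993

0.9993


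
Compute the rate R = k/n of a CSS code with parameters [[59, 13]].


Code rate R = k/n
= 13/59
= 0.2203

0.2203


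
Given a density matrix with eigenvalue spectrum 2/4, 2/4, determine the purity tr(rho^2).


tr(rho^2) = sum of eigenvalues squared
= (2/4)^2 + (2/4)^2
= (4 + 4) / 16
= 8/16
= 0.5000

0.5000


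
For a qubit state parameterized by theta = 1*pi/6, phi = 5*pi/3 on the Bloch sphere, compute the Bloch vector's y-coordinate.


theta = 0.5236, phi = 5.2360
r_y = sin(theta)*sin(phi) = 0.5000 * -0.8660
r_y = -0.4330

-0.4330


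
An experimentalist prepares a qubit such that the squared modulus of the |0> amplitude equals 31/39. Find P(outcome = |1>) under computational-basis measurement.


|alpha|^2 = 31/39 = 0.7949
|beta|^2 = 1 - 31/39 = 8/39 = 0.2051
P(|1>) = |beta|^2 = 0.2051

0.2051


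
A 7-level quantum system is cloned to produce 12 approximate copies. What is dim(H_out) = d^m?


Output space = H^(tensor 12) where dim(H) = 7
dim = 7^12
= 49 (after 2 factors)
= 343 (after 3 factors)
= 2401 (after 4 factors)
= 16807 (after 5 factors)
= 117649 (after 6 factors)
= 823543 (after 7 factors)
= 5764801 (after 8 factors)
= 40353607 (after 9 factors)
= 282475249 (after 10 factors)
= 1977326743 (after 11 factors)
= 13841287201 (after 12 factors)
= 13841287201

13841287201


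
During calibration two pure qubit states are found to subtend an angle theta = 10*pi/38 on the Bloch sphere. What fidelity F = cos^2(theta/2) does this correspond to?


For states separated by angle theta on Bloch sphere:
F = cos^2(theta/2)
theta = 10*pi/38 = 0.8267
theta/2 = 0.4134
cos(theta/2) = 0.9158
F = 0.8386

0.8386


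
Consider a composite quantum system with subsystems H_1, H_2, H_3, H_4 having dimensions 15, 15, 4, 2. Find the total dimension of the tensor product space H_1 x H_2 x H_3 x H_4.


dim(H_1 x H_2 x H_3 x H_4) = 15 * 15 * 4 * 2
= 225 * 4 * 2
= 900 * 2
= 1800

1800


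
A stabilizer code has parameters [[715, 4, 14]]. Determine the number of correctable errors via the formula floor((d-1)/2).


Code parameters: [[715, 4, 14]], distance d = 14.
Number of correctable errors = floor((d-1)/2)
= floor((14 - 1)/2)
= floor(13/2)
= 6

6


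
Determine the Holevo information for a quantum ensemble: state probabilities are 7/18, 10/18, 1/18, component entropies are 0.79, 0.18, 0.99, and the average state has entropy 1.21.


chi = S(rho) - sum_i p_i * S(rho_i)
Weighted entropy = 7/18 * 0.79 + 10/18 * 0.18 + 1/18 * 0.99
= 0.4622
chi = 1.21 - 0.4622
= 0.7478

0.7478


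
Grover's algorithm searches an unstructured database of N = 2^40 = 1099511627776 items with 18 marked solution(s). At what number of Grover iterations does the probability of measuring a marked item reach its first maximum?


After j Grover iterations the success probability is P(j) = sin^2((2j+1)*theta), where sin(theta) = sqrt(k/N).
N = 2^40 = 1099511627776, k = 18
sin(theta) = sqrt(k/N) = 4.046097457e-06
theta = arcsin(sqrt(k/N)) = 4.046097457e-06 rad
P(j) reaches its first maximum when (2j+1)*theta is as close as possible to pi/2, i.e. j = round(pi/(4*theta) - 1/2).
pi/(4*theta) - 1/2 = 194112.0175
(For comparison, the common estimate pi/4 * sqrt(N/k) = 194112.5175; the exact maximiser is used here.)
Optimal iterations = 194112

194112


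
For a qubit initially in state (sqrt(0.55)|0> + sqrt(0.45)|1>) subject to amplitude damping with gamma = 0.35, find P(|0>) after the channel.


For amplitude damping with parameter gamma on state sqrt(a)|0> + sqrt(b)|1>:
alpha^2 = 0.55, beta^2 = 0.45
P(|0>) = alpha^2 + gamma * beta^2
= 0.55 + 0.35 * 0.45
= 0.55 + 0.1575
= 0.7075

0.7075


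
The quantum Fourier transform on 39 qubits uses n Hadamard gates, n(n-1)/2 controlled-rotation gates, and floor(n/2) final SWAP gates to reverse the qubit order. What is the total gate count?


Hadamard gates: 39
Controlled rotations: n*(n-1)/2 = 39*38/2 = 741
SWAP gates: floor(n/2) = floor(39/2) = 19
Total = 39 + 741 + 19
= 799

799


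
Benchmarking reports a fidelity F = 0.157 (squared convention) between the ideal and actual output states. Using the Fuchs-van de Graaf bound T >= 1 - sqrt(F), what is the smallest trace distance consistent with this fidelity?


Fuchs-van de Graaf (squared-fidelity convention): 1 - sqrt(F) <= T <= sqrt(1 - F).
Lower bound: T >= 1 - sqrt(F)
sqrt(F) = sqrt(0.157) = 0.3962
T >= 1 - 0.3962
T >= 0.6038

0.6038


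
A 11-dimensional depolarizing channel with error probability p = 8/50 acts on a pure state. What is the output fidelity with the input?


F = (1-p) + p/d
= (1 - 0.1600) + 0.1600/11
= 0.8400 + 0.0145
= 0.8545

0.8545


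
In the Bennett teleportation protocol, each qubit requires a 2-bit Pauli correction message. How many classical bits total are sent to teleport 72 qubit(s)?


Quantum teleportation requires 2 classical bits per qubit teleported.
72 qubit(s) -> 2 * 72 = 144 classical bits

144


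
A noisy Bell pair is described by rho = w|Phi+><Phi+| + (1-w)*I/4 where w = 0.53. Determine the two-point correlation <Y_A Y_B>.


|Phi+> = (|00> + |11>)/sqrt(2)
For the pure Bell state, <Y_A Y_B> = -1 (Bell-state Pauli correlator).
The maximally-mixed part I/4 has tr(I/4 * P tensor P) = 0 for any traceless Pauli P.
So <Y_A Y_B>_rho = w * (-1) + (1 - w) * 0
= 0.53 * (-1)
= -0.5300

-0.5300


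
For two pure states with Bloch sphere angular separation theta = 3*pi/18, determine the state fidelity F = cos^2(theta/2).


For states separated by angle theta on Bloch sphere:
F = cos^2(theta/2)
theta = 3*pi/18 = 0.5236
theta/2 = 0.2618
cos(theta/2) = 0.9659
F = 0.9330

0.9330


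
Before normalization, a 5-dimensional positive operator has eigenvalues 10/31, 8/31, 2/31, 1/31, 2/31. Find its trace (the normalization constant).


tr(M) = sum of eigenvalues
= 10/31 + 8/31 + 2/31 + 1/31 + 2/31
= 23/31
= 0.7419

0.7419


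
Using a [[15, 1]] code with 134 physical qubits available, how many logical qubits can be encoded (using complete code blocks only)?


Each code block uses 15 physical qubits for 1 logical qubit(s).
Number of complete blocks = floor(134 / 15) = 8
Logical qubits = 8 * 1
= 8

8


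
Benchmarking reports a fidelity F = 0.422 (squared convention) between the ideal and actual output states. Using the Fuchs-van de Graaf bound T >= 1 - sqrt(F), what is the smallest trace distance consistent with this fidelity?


Fuchs-van de Graaf (squared-fidelity convention): 1 - sqrt(F) <= T <= sqrt(1 - F).
Lower bound: T >= 1 - sqrt(F)
sqrt(F) = sqrt(0.422) = 0.6496
T >= 1 - 0.6496
T >= 0.3504

0.3504


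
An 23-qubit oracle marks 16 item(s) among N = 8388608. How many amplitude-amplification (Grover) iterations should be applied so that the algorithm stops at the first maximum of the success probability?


After j Grover iterations the success probability is P(j) = sin^2((2j+1)*theta), where sin(theta) = sqrt(k/N).
N = 2^23 = 8388608, k = 16
sin(theta) = sqrt(k/N) = 0.001381067932
theta = arcsin(sqrt(k/N)) = 0.001381068371 rad
P(j) reaches its first maximum when (2j+1)*theta is as close as possible to pi/2, i.e. j = round(pi/(4*theta) - 1/2).
pi/(4*theta) - 1/2 = 568.1888
(For comparison, the common estimate pi/4 * sqrt(N/k) = 568.6890; the exact maximiser is used here.)
Optimal iterations = 568

568


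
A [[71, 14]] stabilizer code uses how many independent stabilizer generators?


For an [[n,k]] stabilizer code:
Number of stabilizer generators = n - k
= 71 - 14
= 57

57


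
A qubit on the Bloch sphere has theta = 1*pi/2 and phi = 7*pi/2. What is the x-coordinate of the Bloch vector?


theta = 1.5708, phi = 10.9956
r_x = sin(theta)*cos(phi) = 1.0000 * 0.0000
r_x = 0.0000

0.0000


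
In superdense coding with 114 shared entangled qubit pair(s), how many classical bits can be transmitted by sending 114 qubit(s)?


Superdense coding allows 2 classical bits per shared entangled pair.
114 pair(s) -> 2 * 114 = 228 classical bits

228


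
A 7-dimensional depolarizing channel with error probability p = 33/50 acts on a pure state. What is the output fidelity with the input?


F = (1-p) + p/d
= (1 - 0.6600) + 0.6600/7
= 0.3400 + 0.0943
= 0.4343

0.4343


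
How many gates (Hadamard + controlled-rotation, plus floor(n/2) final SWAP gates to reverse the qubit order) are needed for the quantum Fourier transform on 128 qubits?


Hadamard gates: 128
Controlled rotations: n*(n-1)/2 = 128*127/2 = 8128
SWAP gates: floor(n/2) = floor(128/2) = 64
Total = 128 + 8128 + 64
= 8320

8320


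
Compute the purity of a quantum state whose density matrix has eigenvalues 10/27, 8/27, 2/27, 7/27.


tr(rho^2) = sum of eigenvalues squared
= (10/27)^2 + (8/27)^2 + (2/27)^2 + (7/27)^2
= (100 + 64 + 4 + 49) / 729
= 217/729
= 0.2977

0.2977


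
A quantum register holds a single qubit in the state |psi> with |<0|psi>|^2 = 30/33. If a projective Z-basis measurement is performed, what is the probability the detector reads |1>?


|alpha|^2 = 30/33 = 0.9091
|beta|^2 = 1 - 30/33 = 3/33 = 0.0909
P(|1>) = |beta|^2 = 0.0909

0.0909


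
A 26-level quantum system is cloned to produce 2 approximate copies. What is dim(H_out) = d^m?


Output space = H^(tensor 2) where dim(H) = 26
dim = 26^2
= 676

676


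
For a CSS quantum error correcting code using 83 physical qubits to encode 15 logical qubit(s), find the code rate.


Code rate R = k/n
= 15/83
= 0.1807

0.1807


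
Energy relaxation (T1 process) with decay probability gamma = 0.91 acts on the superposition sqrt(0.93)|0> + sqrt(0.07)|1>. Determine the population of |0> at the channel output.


For amplitude damping with parameter gamma on state sqrt(a)|0> + sqrt(b)|1>:
alpha^2 = 0.93, beta^2 = 0.07
P(|0>) = alpha^2 + gamma * beta^2
= 0.93 + 0.91 * 0.07
= 0.93 + 0.0637
= 0.9937

0.9937


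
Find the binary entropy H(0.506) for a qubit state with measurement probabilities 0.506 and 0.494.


S = -p*log2(p) - (1-p)*log2(1-p)
p = 0.5060, 1-p = 0.4940
= -0.5060 * log2(0.5060) - 0.4940 * log2(0.4940)
= -(-0.4973) - (-0.5026)
= 0.9999

0.9999


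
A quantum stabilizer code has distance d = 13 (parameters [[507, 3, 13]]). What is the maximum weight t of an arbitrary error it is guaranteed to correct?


Code parameters: [[507, 3, 13]], distance d = 13.
Number of correctable errors = floor((d-1)/2)
= floor((13 - 1)/2)
= floor(12/2)
= 6

6


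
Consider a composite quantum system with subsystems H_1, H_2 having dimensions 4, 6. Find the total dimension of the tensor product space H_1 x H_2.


dim(H_1 x H_2) = 4 * 6
= 24

24


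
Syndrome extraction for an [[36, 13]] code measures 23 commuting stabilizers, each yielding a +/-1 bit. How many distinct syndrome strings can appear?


Each stabilizer generator gives a binary (+1 or -1) measurement outcome.
With 23 independent generators:
Total syndromes = 2^23
= 8388608

8388608


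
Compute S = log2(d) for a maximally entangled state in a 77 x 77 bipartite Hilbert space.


For a maximally entangled state in d x d:
S = log2(d) = log2(77)
= 6.2668

6.2668


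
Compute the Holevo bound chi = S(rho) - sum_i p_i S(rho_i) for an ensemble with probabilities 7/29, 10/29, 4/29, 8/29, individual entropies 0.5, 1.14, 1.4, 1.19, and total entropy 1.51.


chi = S(rho) - sum_i p_i * S(rho_i)
Weighted entropy = 7/29 * 0.5 + 10/29 * 1.14 + 4/29 * 1.4 + 8/29 * 1.19
= 1.0352
chi = 1.51 - 1.0352
= 0.4748

0.4748


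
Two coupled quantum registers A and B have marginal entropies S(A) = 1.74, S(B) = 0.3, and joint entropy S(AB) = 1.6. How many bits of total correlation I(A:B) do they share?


I(A:B) = S(A) + S(B) - S(AB)
= 1.74 + 0.3 - 1.6
= 0.4400

0.4400


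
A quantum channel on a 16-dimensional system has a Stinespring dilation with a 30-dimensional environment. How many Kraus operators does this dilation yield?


Tracing out the environment in an orthonormal basis {|i>_E} gives Kraus operators K_i = <i|_E U |0>_E.
Number of Kraus operators = dim(H_env) = d_env
= 30

30


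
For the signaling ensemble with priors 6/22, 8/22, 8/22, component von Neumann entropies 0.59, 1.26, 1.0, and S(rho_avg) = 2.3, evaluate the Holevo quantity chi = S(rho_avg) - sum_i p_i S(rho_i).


chi = S(rho) - sum_i p_i * S(rho_i)
Weighted entropy = 6/22 * 0.59 + 8/22 * 1.26 + 8/22 * 1.0
= 0.9827
chi = 2.3 - 0.9827
= 1.3173

1.3173


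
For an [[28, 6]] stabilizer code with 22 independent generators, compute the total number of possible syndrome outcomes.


Each stabilizer generator gives a binary (+1 or -1) measurement outcome.
With 22 independent generators:
Total syndromes = 2^22
= 4194304

4194304


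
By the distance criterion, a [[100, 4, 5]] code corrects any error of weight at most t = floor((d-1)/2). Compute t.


Code parameters: [[100, 4, 5]], distance d = 5.
Number of correctable errors = floor((d-1)/2)
= floor((5 - 1)/2)
= floor(4/2)
= 2

2


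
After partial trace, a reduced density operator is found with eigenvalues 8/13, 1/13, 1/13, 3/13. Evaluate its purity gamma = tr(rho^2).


tr(rho^2) = sum of eigenvalues squared
= (8/13)^2 + (1/13)^2 + (1/13)^2 + (3/13)^2
= (64 + 1 + 1 + 9) / 169
= 75/169
= 0.4438

0.4438


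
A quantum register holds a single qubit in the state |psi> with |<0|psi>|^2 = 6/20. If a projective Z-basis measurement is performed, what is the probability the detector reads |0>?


|alpha|^2 = 6/20 = 0.3000
|beta|^2 = 1 - 6/20 = 14/20 = 0.7000
P(|0>) = |alpha|^2 = 0.3000

0.3000


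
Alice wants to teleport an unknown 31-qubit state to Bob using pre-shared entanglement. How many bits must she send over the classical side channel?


Quantum teleportation requires 2 classical bits per qubit teleported.
31 qubit(s) -> 2 * 31 = 62 classical bits

62


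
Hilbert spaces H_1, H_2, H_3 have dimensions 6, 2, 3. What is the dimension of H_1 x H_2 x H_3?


dim(H_1 x H_2 x H_3) = 6 * 2 * 3
= 12 * 3
= 36

36


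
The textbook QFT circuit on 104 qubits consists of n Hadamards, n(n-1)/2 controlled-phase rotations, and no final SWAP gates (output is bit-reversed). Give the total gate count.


Hadamard gates: 104
Controlled rotations: n*(n-1)/2 = 104*103/2 = 5356
SWAP gates: 0 (omitted)
Total = 104 + 5356
= 5460

5460


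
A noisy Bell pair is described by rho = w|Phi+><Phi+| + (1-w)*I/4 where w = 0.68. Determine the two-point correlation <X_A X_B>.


|Phi+> = (|00> + |11>)/sqrt(2)
For the pure Bell state, <X_A X_B> = +1 (Bell-state Pauli correlator).
The maximally-mixed part I/4 has tr(I/4 * P tensor P) = 0 for any traceless Pauli P.
So <X_A X_B>_rho = w * (+1) + (1 - w) * 0
= 0.68 * (+1)
= 0.6800

0.6800


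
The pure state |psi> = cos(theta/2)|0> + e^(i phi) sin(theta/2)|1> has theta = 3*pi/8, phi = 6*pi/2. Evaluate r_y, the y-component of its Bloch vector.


theta = 1.1781, phi = 9.4248
r_y = sin(theta)*sin(phi) = 0.9239 * 0.0000
r_y = 0.0000

0.0000


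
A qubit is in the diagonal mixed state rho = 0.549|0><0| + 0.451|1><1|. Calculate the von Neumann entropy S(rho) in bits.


S = -p*log2(p) - (1-p)*log2(1-p)
p = 0.5490, 1-p = 0.4510
= -0.5490 * log2(0.5490) - 0.4510 * log2(0.4510)
= -(-0.4750) - (-0.5181)
= 0.9931

0.9931


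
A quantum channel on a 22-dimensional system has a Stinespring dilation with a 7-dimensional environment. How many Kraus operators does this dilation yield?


Tracing out the environment in an orthonormal basis {|i>_E} gives Kraus operators K_i = <i|_E U |0>_E.
Number of Kraus operators = dim(H_env) = d_env
= 7

7


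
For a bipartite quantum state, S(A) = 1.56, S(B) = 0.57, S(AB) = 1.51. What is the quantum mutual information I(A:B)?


I(A:B) = S(A) + S(B) - S(AB)
= 1.56 + 0.57 - 1.51
= 0.6200

0.6200


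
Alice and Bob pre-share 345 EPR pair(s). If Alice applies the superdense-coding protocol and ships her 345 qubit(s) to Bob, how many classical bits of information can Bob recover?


Superdense coding allows 2 classical bits per shared entangled pair.
345 pair(s) -> 2 * 345 = 690 classical bits

690


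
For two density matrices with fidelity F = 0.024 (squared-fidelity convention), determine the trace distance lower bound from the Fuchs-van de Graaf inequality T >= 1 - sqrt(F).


Fuchs-van de Graaf (squared-fidelity convention): 1 - sqrt(F) <= T <= sqrt(1 - F).
Lower bound: T >= 1 - sqrt(F)
sqrt(F) = sqrt(0.024) = 0.1549
T >= 1 - 0.1549
T >= 0.8451

0.8451


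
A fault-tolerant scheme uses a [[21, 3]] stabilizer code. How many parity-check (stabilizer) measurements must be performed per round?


For an [[n,k]] stabilizer code:
Number of stabilizer generators = n - k
= 21 - 3
= 18

18


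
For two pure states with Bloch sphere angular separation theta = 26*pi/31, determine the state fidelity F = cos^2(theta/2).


For states separated by angle theta on Bloch sphere:
F = cos^2(theta/2)
theta = 26*pi/31 = 2.6349
theta/2 = 1.3174
cos(theta/2) = 0.2507
F = 0.0628

0.0628


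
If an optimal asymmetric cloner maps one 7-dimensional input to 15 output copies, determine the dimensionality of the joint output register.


Output space = H^(tensor 15) where dim(H) = 7
dim = 7^15
= 49 (after 2 factors)
= 343 (after 3 factors)
= 2401 (after 4 factors)
= 16807 (after 5 factors)
= 117649 (after 6 factors)
= 823543 (after 7 factors)
= 5764801 (after 8 factors)
= 40353607 (after 9 factors)
= 282475249 (after 10 factors)
= 1977326743 (after 11 factors)
= 13841287201 (after 12 factors)
= 96889010407 (after 13 factors)
= 678223072849 (after 14 factors)
= 4747561509943 (after 15 factors)
= 4747561509943

4747561509943


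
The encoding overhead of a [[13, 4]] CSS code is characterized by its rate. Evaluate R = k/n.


Code rate R = k/n
= 4/13
= 0.3077

0.3077


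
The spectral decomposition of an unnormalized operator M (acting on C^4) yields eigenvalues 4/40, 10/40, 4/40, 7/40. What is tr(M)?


tr(M) = sum of eigenvalues
= 4/40 + 10/40 + 4/40 + 7/40
= 25/40
= 0.6250

0.6250


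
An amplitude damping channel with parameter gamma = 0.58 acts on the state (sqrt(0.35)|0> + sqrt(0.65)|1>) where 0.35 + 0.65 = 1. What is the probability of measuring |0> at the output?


For amplitude damping with parameter gamma on state sqrt(a)|0> + sqrt(b)|1>:
alpha^2 = 0.35, beta^2 = 0.65
P(|0>) = alpha^2 + gamma * beta^2
= 0.35 + 0.58 * 0.65
= 0.35 + 0.3770
= 0.7270

0.7270


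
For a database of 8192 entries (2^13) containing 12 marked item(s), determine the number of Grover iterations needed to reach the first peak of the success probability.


After j Grover iterations the success probability is P(j) = sin^2((2j+1)*theta), where sin(theta) = sqrt(k/N).
N = 2^13 = 8192, k = 12
sin(theta) = sqrt(k/N) = 0.03827327723
theta = arcsin(sqrt(k/N)) = 0.03828262746 rad
P(j) reaches its first maximum when (2j+1)*theta is as close as possible to pi/2, i.e. j = round(pi/(4*theta) - 1/2).
pi/(4*theta) - 1/2 = 20.0158
(For comparison, the common estimate pi/4 * sqrt(N/k) = 20.5208; the exact maximiser is used here.)
Optimal iterations = 20

20


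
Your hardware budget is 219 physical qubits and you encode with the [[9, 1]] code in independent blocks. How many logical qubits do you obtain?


Each code block uses 9 physical qubits for 1 logical qubit(s).
Number of complete blocks = floor(219 / 9) = 24
Logical qubits = 24 * 1
= 24

24


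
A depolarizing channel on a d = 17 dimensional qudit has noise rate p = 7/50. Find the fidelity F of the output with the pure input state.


F = (1-p) + p/d
= (1 - 0.1400) + 0.1400/17
= 0.8600 + 0.0082
= 0.8682

0.8682


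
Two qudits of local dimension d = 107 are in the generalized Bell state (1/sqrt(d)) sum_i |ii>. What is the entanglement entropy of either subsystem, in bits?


For a maximally entangled state in d x d:
S = log2(d) = log2(107)
= 6.7415

6.7415


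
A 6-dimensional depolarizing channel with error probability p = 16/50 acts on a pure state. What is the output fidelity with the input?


F = (1-p) + p/d
= (1 - 0.3200) + 0.3200/6
= 0.6800 + 0.0533
= 0.7333

0.7333


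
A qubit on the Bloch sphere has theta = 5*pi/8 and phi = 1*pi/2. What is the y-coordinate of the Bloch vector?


theta = 1.9635, phi = 1.5708
r_y = sin(theta)*sin(phi) = 0.9239 * 1.0000
r_y = 0.9239

0.9239


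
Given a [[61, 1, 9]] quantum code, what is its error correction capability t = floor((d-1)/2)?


Code parameters: [[61, 1, 9]], distance d = 9.
Number of correctable errors = floor((d-1)/2)
= floor((9 - 1)/2)
= floor(8/2)
= 4

4


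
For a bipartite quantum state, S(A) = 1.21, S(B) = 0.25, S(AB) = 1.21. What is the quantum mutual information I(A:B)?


I(A:B) = S(A) + S(B) - S(AB)
= 1.21 + 0.25 - 1.21
= 0.2500

0.2500


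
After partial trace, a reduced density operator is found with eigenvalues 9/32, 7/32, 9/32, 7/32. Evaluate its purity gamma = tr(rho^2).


tr(rho^2) = sum of eigenvalues squared
= (9/32)^2 + (7/32)^2 + (9/32)^2 + (7/32)^2
= (81 + 49 + 81 + 49) / 1024
= 260/1024
= 0.2539

0.2539


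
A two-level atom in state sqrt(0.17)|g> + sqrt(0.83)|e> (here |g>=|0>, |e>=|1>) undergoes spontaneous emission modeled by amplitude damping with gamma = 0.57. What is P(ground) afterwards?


For amplitude damping with parameter gamma on state sqrt(a)|0> + sqrt(b)|1>:
alpha^2 = 0.17, beta^2 = 0.83
P(|0>) = alpha^2 + gamma * beta^2
= 0.17 + 0.57 * 0.83
= 0.17 + 0.4731
= 0.6431

0.6431


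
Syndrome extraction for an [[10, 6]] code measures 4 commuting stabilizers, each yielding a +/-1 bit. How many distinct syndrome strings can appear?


Each stabilizer generator gives a binary (+1 or -1) measurement outcome.
With 4 independent generators:
Total syndromes = 2^4
= 16

16


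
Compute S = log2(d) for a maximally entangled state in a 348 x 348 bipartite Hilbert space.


For a maximally entangled state in d x d:
S = log2(d) = log2(348)
= 8.4429

8.4429


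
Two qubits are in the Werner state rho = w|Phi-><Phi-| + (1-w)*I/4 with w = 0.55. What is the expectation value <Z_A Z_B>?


|Phi-> = (|00> - |11>)/sqrt(2)
For the pure Bell state, <Z_A Z_B> = +1 (Bell-state Pauli correlator).
The maximally-mixed part I/4 has tr(I/4 * P tensor P) = 0 for any traceless Pauli P.
So <Z_A Z_B>_rho = w * (+1) + (1 - w) * 0
= 0.55 * (+1)
= 0.5500

0.5500


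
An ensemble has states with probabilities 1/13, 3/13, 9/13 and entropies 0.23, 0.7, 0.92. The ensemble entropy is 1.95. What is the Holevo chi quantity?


chi = S(rho) - sum_i p_i * S(rho_i)
Weighted entropy = 1/13 * 0.23 + 3/13 * 0.7 + 9/13 * 0.92
= 0.8162
chi = 1.95 - 0.8162
= 1.1338

1.1338


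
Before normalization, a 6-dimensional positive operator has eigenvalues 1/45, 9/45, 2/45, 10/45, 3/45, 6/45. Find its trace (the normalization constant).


tr(M) = sum of eigenvalues
= 1/45 + 9/45 + 2/45 + 10/45 + 3/45 + 6/45
= 31/45
= 0.6889

0.6889


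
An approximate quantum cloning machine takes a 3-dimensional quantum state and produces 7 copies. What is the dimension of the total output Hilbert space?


Output space = H^(tensor 7) where dim(H) = 3
dim = 3^7
= 9 (after 2 factors)
= 27 (after 3 factors)
= 81 (after 4 factors)
= 243 (after 5 factors)
= 729 (after 6 factors)
= 2187 (after 7 factors)
= 2187

2187


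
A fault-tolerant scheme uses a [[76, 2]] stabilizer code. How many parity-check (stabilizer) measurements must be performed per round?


For an [[n,k]] stabilizer code:
Number of stabilizer generators = n - k
= 76 - 2
= 74

74
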